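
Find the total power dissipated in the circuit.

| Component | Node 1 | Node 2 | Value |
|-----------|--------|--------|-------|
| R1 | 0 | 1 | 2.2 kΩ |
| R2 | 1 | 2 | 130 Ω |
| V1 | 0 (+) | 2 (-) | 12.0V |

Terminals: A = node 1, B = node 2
Nodal analysis, taking node 2 as the 0 V reference.
Source V1 fixes V_0 = 12 V.
KCL at each unknown node (sum of currents leaving = 0; resistances in Ω):
  Node 1: (V_1 - 12)/2200 + (V_1 - 0)/130 = 0
Collecting terms: 0.008147 × V_1 = 0.005455  =>  V_1 = 0.6695 V
Power in each resistor, P = (ΔV)²/R:
  P_R1 = (12 - 0.6695)²/2200 = 0.05835 W
  P_R2 = (0.6695 - 0)²/130 = 0.003448 W
P_total = P_R1 + P_R2 = 0.0618 W

Final answer: 0.0618 W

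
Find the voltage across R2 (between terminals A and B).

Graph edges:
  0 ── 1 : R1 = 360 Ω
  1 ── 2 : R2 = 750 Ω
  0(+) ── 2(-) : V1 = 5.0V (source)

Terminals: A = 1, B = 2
R1 and R2 are in series across V1 (node 0 → node 1 → node 2), and the output A–B is taken across R2, so this is a voltage divider.
Series current: I = V1/(R1 + R2) = 5/(360 + 750) = 5/1110 = 0.004505 A
V_R2 = I × R2 = V1 × R2/(R1 + R2) = 5 × 750/1110 = 3.378 V

Final answer: 3.378 V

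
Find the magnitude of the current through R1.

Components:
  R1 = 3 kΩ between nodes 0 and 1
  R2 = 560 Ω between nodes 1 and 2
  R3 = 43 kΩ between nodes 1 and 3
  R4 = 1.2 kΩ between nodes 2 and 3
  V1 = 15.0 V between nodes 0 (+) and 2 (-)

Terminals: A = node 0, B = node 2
Nodal analysis, taking node 2 as the 0 V reference.
Source V1 fixes V_0 = 15 V.
KCL at each unknown node (sum of currents leaving = 0; resistances in Ω):
  Node 1: (V_1 - 15)/3000 + (V_1 - 0)/560 + (V_1 - V_3)/43000 = 0
  Node 3: (V_3 - V_1)/43000 + (V_3 - 0)/1200 = 0
Collecting terms (coefficients in siemens):
  0.002142·V_1 - 0.00002326·V_3 = 0.005
  0.0008566·V_3 - 0.00002326·V_1 = 0
Determinant D = (0.002142)(0.0008566) - (-0.00002326)(-0.00002326) = 0.000001835
V_1 = [(0.005)(0.0008566) - (-0.00002326)(0)]/D = 2.335 V
V_3 = [(0.002142)(0) - (0.005)(-0.00002326)]/D = 0.06338 V
I_R1 = (V_0 - V_1)/R1 = (15 - 2.335)/3000 = 0.004222 A
|I_R1| = 0.004222 A

Final answer: |I_R1| = 0.004222 A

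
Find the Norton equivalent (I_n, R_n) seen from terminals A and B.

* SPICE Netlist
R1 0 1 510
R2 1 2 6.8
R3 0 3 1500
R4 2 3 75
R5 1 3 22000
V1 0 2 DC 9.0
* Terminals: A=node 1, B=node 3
Find the Thévenin equivalent first; then I_n = V_th/R_th and R_n = R_th.
Step 1 — V_th is the open-circuit voltage V_A - V_B (nothing connected across the terminals).
Nodal analysis, taking node 2 as the 0 V reference.
Source V1 fixes V_0 = 9 V.
KCL at each unknown node (sum of currents leaving = 0; resistances in Ω):
  Node 1: (V_1 - 9)/510 + (V_1 - 0)/6.8 + (V_1 - V_3)/22000 = 0
  Node 3: (V_3 - 9)/1500 + (V_3 - 0)/75 + (V_3 - V_1)/22000 = 0
Collecting terms (coefficients in siemens):
  0.1491·V_1 - 0.00004545·V_3 = 0.01765
  0.01405·V_3 - 0.00004545·V_1 = 0.006
Determinant D = (0.1491)(0.01405) - (-0.00004545)(-0.00004545) = 0.002094
V_1 = [(0.01765)(0.01405) - (-0.00004545)(0.006)]/D = 0.1185 V
V_3 = [(0.1491)(0.006) - (0.01765)(-0.00004545)]/D = 0.4276 V
V_th = V_1 - V_3 = 0.1185 - 0.4276 = -0.3091 V
Step 2 — R_th: zero the source — replace V1 by a short circuit (node 2 merges into node 0) — and find the resistance seen between A (node 1) and B (node 3).
Reduce the network between node 1 (A) and node 3 (B) by series/parallel combination:
  Rp1 = R1 ‖ R2 (parallel, both between nodes 0 and 1) = 1/(1/510 + 1/6.8) = 6.711 Ω
  Rp2 = R3 ‖ R4 (parallel, both between nodes 0 and 3) = 1/(1/1500 + 1/75) = 71.43 Ω
  Rs1 = Rp1 + Rp2 (series, joined only at node 0) = 6.711 + 71.43 = 78.14 Ω
  Rp3 = R5 ‖ Rs1 (parallel, both between nodes 1 and 3) = 1/(1/22000 + 1/78.14) = 77.86 Ω
R_th = 77.86 Ω
I_n = V_th/R_th = -0.3091/77.86 = -0.003969 A, and R_n = R_th = 77.86 Ω

Final answer: I_n = -0.003969 A, R_n = 77.86 Ω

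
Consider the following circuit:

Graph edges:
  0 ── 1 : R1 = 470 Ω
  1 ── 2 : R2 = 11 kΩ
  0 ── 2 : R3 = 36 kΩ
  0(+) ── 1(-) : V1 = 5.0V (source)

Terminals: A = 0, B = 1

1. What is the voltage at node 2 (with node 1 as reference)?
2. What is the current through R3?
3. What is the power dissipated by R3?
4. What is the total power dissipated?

Nodal analysis, taking node 1 as the 0 V reference.
Source V1 fixes V_0 = 5 V.
KCL at each unknown node (sum of currents leaving = 0; resistances in Ω):
  Node 2: (V_2 - 0)/11000 + (V_2 - 5)/36000 = 0
Collecting terms: 0.0001187 × V_2 = 0.0001389  =>  V_2 = 1.17 V
Part 1:
  Read off the nodal solution: V_2 = 1.17 V
Part 2:
  I_R3 = (V_0 - V_2)/R3 = (5 - 1.17)/36000 = 0.0001064 A
  Magnitude: I_R3 = 0.0001064 A
Part 3:
  I_R3 = (V_0 - V_2)/R3 = (5 - 1.17)/36000 = 0.0001064 A
  P_R3 = I_R3² × R3 = (0.0001064)² × 36000 = 0.0004074 W
Part 4:
  Power in each resistor, P = (ΔV)²/R:
    P_R1 = (5 - 0)²/470 = 0.05319 W
    P_R2 = (0 - 1.17)²/11000 = 0.0001245 W
    P_R3 = (5 - 1.17)²/36000 = 0.0004074 W
  P_total = P_R1 + P_R2 + P_R3 = 0.05372 W

Final answers:
1. V_2 = 1.17 V
2. I_R3 = 0.0001064 A
3. P_R3 = 0.0004074 W
4. P_total = 0.05372 W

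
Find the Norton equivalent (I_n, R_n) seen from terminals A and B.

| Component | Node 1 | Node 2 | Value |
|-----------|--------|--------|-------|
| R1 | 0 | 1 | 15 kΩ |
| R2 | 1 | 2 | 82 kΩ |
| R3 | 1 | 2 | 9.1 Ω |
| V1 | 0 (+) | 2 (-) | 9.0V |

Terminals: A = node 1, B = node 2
Find the Thévenin equivalent first; then I_n = V_th/R_th and R_n = R_th.
Step 1 — V_th is the open-circuit voltage V_A - V_B (nothing connected across the terminals).
Nodal analysis, taking node 2 as the 0 V reference.
Source V1 fixes V_0 = 9 V.
KCL at each unknown node (sum of currents leaving = 0; resistances in Ω):
  Node 1: (V_1 - 9)/15000 + (V_1 - 0)/82000 + (V_1 - 0)/9.1 = 0
Collecting terms: 0.11 × V_1 = 0.0006  =>  V_1 = 0.005456 V
V_th = V_1 - V_2 = 0.005456 - 0 = 0.005456 V
Step 2 — R_th: zero the source — replace V1 by a short circuit (node 2 merges into node 0) — and find the resistance seen between A (node 1) and B (node 0).
Reduce the network between node 1 (A) and node 0 (B) by series/parallel combination:
  Rp1 = R1 ‖ R2 ‖ R3 (parallel, all between nodes 0 and 1) = 1/(1/15000 + 1/82000 + 1/9.1) = 9.093 Ω
R_th = 9.093 Ω
I_n = V_th/R_th = 0.005456/9.093 = 0.0006 A, and R_n = R_th = 9.093 Ω

Final answer: I_n = 0.0006 A, R_n = 9.093 Ω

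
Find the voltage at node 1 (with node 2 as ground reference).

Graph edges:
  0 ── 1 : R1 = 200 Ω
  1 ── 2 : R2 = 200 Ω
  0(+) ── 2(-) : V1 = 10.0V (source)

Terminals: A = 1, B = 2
Nodal analysis, taking node 2 as the 0 V reference.
Source V1 fixes V_0 = 10 V.
KCL at each unknown node (sum of currents leaving = 0; resistances in Ω):
  Node 1: (V_1 - 10)/200 + (V_1 - 0)/200 = 0
Collecting terms: 0.01 × V_1 = 0.05  =>  V_1 = 5 V
The requested potential is V_1 = 5 V.

Final answer: V_1 = 5 V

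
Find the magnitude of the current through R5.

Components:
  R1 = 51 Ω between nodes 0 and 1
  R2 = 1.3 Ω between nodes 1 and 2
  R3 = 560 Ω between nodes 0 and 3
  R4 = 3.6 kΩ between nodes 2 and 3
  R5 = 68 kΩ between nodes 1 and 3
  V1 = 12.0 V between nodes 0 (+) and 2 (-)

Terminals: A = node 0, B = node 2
Nodal analysis, taking node 2 as the 0 V reference.
Source V1 fixes V_0 = 12 V.
KCL at each unknown node (sum of currents leaving = 0; resistances in Ω):
  Node 1: (V_1 - 12)/51 + (V_1 - 0)/1.3 + (V_1 - V_3)/68000 = 0
  Node 3: (V_3 - 12)/560 + (V_3 - 0)/3600 + (V_3 - V_1)/68000 = 0
Collecting terms (coefficients in siemens):
  0.7889·V_1 - 0.00001471·V_3 = 0.2353
  0.002078·V_3 - 0.00001471·V_1 = 0.02143
Determinant D = (0.7889)(0.002078) - (-0.00001471)(-0.00001471) = 0.001639
V_1 = [(0.2353)(0.002078) - (-0.00001471)(0.02143)]/D = 0.2985 V
V_3 = [(0.7889)(0.02143) - (0.2353)(-0.00001471)]/D = 10.31 V
I_R5 = (V_1 - V_3)/R5 = (0.2985 - 10.31)/68000 = -0.0001473 A
|I_R5| = 0.0001473 A

Final answer: |I_R5| = 0.0001473 A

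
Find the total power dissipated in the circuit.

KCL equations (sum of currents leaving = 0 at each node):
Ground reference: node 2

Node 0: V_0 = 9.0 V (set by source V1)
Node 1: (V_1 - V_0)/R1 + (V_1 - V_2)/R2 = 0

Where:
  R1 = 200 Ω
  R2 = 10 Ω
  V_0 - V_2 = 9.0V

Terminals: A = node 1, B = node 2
Nodal analysis, taking node 2 as the 0 V reference.
Source V1 fixes V_0 = 9 V.
KCL at each unknown node (sum of currents leaving = 0; resistances in Ω):
  Node 1: (V_1 - 9)/200 + (V_1 - 0)/10 = 0
Collecting terms: 0.105 × V_1 = 0.045  =>  V_1 = 0.4286 V
Power in each resistor, P = (ΔV)²/R:
  P_R1 = (9 - 0.4286)²/200 = 0.3673 W
  P_R2 = (0.4286 - 0)²/10 = 0.01837 W
P_total = P_R1 + P_R2 = 0.3857 W

Final answer: 0.3857 W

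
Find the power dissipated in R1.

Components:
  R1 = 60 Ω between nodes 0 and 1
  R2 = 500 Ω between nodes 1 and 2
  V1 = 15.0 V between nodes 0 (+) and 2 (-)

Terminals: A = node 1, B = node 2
Nodal analysis, taking node 2 as the 0 V reference.
Source V1 fixes V_0 = 15 V.
KCL at each unknown node (sum of currents leaving = 0; resistances in Ω):
  Node 1: (V_1 - 15)/60 + (V_1 - 0)/500 = 0
Collecting terms: 0.01867 × V_1 = 0.25  =>  V_1 = 13.39 V
I_R1 = (V_0 - V_1)/R1 = (15 - 13.39)/60 = 0.02679 A
P_R1 = I_R1² × R1 = (0.02679)² × 60 = 0.04305 W

Final answer: 0.04305 W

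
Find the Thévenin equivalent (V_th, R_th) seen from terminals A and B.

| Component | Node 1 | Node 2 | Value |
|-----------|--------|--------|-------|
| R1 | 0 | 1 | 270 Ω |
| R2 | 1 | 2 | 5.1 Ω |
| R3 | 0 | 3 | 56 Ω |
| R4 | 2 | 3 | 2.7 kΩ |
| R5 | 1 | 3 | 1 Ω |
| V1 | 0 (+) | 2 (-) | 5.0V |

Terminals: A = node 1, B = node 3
Step 1 — V_th is the open-circuit voltage V_A - V_B (nothing connected across the terminals).
Nodal analysis, taking node 2 as the 0 V reference.
Source V1 fixes V_0 = 5 V.
KCL at each unknown node (sum of currents leaving = 0; resistances in Ω):
  Node 1: (V_1 - 5)/270 + (V_1 - 0)/5.1 + (V_1 - V_3)/1 = 0
  Node 3: (V_3 - 5)/56 + (V_3 - 0)/2700 + (V_3 - V_1)/1 = 0
Collecting terms (coefficients in siemens):
  1.2·V_1 - 1·V_3 = 0.01852
  1.018·V_3 - 1·V_1 = 0.08929
Determinant D = (1.2)(1.018) - (-1)(-1) = 0.2217
V_1 = [(0.01852)(1.018) - (-1)(0.08929)]/D = 0.4879 V
V_3 = [(1.2)(0.08929) - (0.01852)(-1)]/D = 0.5668 V
V_th = V_1 - V_3 = 0.4879 - 0.5668 = -0.07895 V
Step 2 — R_th: zero the source — replace V1 by a short circuit (node 2 merges into node 0) — and find the resistance seen between A (node 1) and B (node 3).
Reduce the network between node 1 (A) and node 3 (B) by series/parallel combination:
  Rp1 = R1 ‖ R2 (parallel, both between nodes 0 and 1) = 1/(1/270 + 1/5.1) = 5.005 Ω
  Rp2 = R3 ‖ R4 (parallel, both between nodes 0 and 3) = 1/(1/56 + 1/2700) = 54.86 Ω
  Rs1 = Rp1 + Rp2 (series, joined only at node 0) = 5.005 + 54.86 = 59.87 Ω
  Rp3 = R5 ‖ Rs1 (parallel, both between nodes 1 and 3) = 1/(1/1 + 1/59.87) = 0.9836 Ω
R_th = 0.9836 Ω

Final answer: V_th = -0.07895 V, R_th = 0.9836 Ω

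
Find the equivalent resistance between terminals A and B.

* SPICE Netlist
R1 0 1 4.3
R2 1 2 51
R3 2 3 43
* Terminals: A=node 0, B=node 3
Reduce the network between node 0 (A) and node 3 (B) by series/parallel combination:
  Rs1 = R1 + R2 (series, joined only at node 1) = 4.3 + 51 = 55.3 Ω
  Rs2 = R3 + Rs1 (series, joined only at node 2) = 43 + 55.3 = 98.3 Ω
R_eq = 98.3 Ω

Final answer: 98.3 Ω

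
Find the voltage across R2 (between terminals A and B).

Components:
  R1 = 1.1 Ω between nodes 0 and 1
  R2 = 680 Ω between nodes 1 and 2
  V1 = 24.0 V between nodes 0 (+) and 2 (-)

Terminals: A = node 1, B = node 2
R1 and R2 are in series across V1 (node 0 → node 1 → node 2), and the output A–B is taken across R2, so this is a voltage divider.
Series current: I = V1/(R1 + R2) = 24/(1.1 + 680) = 24/681.1 = 0.03524 A
V_R2 = I × R2 = V1 × R2/(R1 + R2) = 24 × 680/681.1 = 23.96 V

Final answer: 23.96 V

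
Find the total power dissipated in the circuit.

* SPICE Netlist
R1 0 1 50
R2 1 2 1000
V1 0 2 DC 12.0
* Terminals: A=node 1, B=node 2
Nodal analysis, taking node 2 as the 0 V reference.
Source V1 fixes V_0 = 12 V.
KCL at each unknown node (sum of currents leaving = 0; resistances in Ω):
  Node 1: (V_1 - 12)/50 + (V_1 - 0)/1000 = 0
Collecting terms: 0.021 × V_1 = 0.24  =>  V_1 = 11.43 V
Power in each resistor, P = (ΔV)²/R:
  P_R1 = (12 - 11.43)²/50 = 0.006531 W
  P_R2 = (11.43 - 0)²/1000 = 0.1306 W
P_total = P_R1 + P_R2 = 0.1371 W

Final answer: 0.1371 W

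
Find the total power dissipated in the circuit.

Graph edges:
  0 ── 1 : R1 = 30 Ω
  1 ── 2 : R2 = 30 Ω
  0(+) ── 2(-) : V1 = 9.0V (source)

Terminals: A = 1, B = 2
Nodal analysis, taking node 2 as the 0 V reference.
Source V1 fixes V_0 = 9 V.
KCL at each unknown node (sum of currents leaving = 0; resistances in Ω):
  Node 1: (V_1 - 9)/30 + (V_1 - 0)/30 = 0
Collecting terms: 0.06667 × V_1 = 0.3  =>  V_1 = 4.5 V
Power in each resistor, P = (ΔV)²/R:
  P_R1 = (9 - 4.5)²/30 = 0.675 W
  P_R2 = (4.5 - 0)²/30 = 0.675 W
P_total = P_R1 + P_R2 = 1.35 W

Final answer: 1.35 W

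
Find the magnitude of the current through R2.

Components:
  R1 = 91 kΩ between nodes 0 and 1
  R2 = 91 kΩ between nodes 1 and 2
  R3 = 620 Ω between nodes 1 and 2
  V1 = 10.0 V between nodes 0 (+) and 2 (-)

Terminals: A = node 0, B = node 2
Nodal analysis, taking node 2 as the 0 V reference.
Source V1 fixes V_0 = 10 V.
KCL at each unknown node (sum of currents leaving = 0; resistances in Ω):
  Node 1: (V_1 - 10)/91000 + (V_1 - 0)/91000 + (V_1 - 0)/620 = 0
Collecting terms: 0.001635 × V_1 = 0.0001099  =>  V_1 = 0.06722 V
I_R2 = (V_1 - V_2)/R2 = (0.06722 - 0)/91000 = 0.0000007386 A
|I_R2| = 0.0000007386 A

Final answer: |I_R2| = 7.386e-07 A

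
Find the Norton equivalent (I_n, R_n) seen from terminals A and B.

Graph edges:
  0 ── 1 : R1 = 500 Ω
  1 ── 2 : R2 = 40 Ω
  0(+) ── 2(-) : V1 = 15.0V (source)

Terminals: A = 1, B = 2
Find the Thévenin equivalent first; then I_n = V_th/R_th and R_n = R_th.
Step 1 — V_th is the open-circuit voltage V_A - V_B (nothing connected across the terminals).
Nodal analysis, taking node 2 as the 0 V reference.
Source V1 fixes V_0 = 15 V.
KCL at each unknown node (sum of currents leaving = 0; resistances in Ω):
  Node 1: (V_1 - 15)/500 + (V_1 - 0)/40 = 0
Collecting terms: 0.027 × V_1 = 0.03  =>  V_1 = 1.111 V
V_th = V_1 - V_2 = 1.111 - 0 = 1.111 V
Step 2 — R_th: zero the source — replace V1 by a short circuit (node 2 merges into node 0) — and find the resistance seen between A (node 1) and B (node 0).
Reduce the network between node 1 (A) and node 0 (B) by series/parallel combination:
  Rp1 = R1 ‖ R2 (parallel, both between nodes 0 and 1) = 1/(1/500 + 1/40) = 37.04 Ω
R_th = 37.04 Ω
I_n = V_th/R_th = 1.111/37.04 = 0.03 A, and R_n = R_th = 37.04 Ω

Final answer: I_n = 0.03 A, R_n = 37.04 Ω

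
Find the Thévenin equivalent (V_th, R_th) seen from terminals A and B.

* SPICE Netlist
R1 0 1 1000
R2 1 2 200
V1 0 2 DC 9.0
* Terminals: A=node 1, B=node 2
Step 1 — V_th is the open-circuit voltage V_A - V_B (nothing connected across the terminals).
Nodal analysis, taking node 2 as the 0 V reference.
Source V1 fixes V_0 = 9 V.
KCL at each unknown node (sum of currents leaving = 0; resistances in Ω):
  Node 1: (V_1 - 9)/1000 + (V_1 - 0)/200 = 0
Collecting terms: 0.006 × V_1 = 0.009  =>  V_1 = 1.5 V
V_th = V_1 - V_2 = 1.5 - 0 = 1.5 V
Step 2 — R_th: zero the source — replace V1 by a short circuit (node 2 merges into node 0) — and find the resistance seen between A (node 1) and B (node 0).
Reduce the network between node 1 (A) and node 0 (B) by series/parallel combination:
  Rp1 = R1 ‖ R2 (parallel, both between nodes 0 and 1) = 1/(1/1000 + 1/200) = 166.7 Ω
R_th = 166.7 Ω

Final answer: V_th = 1.5 V, R_th = 166.7 Ω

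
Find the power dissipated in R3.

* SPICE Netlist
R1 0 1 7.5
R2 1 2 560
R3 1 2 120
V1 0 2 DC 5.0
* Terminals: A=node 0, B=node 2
Nodal analysis, taking node 2 as the 0 V reference.
Source V1 fixes V_0 = 5 V.
KCL at each unknown node (sum of currents leaving = 0; resistances in Ω):
  Node 1: (V_1 - 5)/7.5 + (V_1 - 0)/560 + (V_1 - 0)/120 = 0
Collecting terms: 0.1435 × V_1 = 0.6667  =>  V_1 = 4.647 V
I_R3 = (V_1 - V_2)/R3 = (4.647 - 0)/120 = 0.03873 A
P_R3 = I_R3² × R3 = (0.03873)² × 120 = 0.18 W

Final answer: 0.18 W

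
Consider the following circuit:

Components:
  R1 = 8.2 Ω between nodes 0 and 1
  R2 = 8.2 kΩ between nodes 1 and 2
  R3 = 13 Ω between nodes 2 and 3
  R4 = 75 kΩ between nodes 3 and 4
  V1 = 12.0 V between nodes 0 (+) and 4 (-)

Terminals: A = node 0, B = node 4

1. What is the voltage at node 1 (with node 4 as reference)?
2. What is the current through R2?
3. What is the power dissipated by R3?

Nodal analysis, taking node 4 as the 0 V reference.
Source V1 fixes V_0 = 12 V.
KCL at each unknown node (sum of currents leaving = 0; resistances in Ω):
  Node 1: (V_1 - 12)/8.2 + (V_1 - V_2)/8200 = 0
  Node 2: (V_2 - V_1)/8200 + (V_2 - V_3)/13 = 0
  Node 3: (V_3 - V_2)/13 + (V_3 - 0)/75000 = 0
Collecting terms (coefficients in siemens):
  0.1221·V_1 - 0.000122·V_2 = 1.463
  0.07705·V_2 - 0.000122·V_1 - 0.07692·V_3 = 0
  0.07694·V_3 - 0.07692·V_2 = 0
Solving these 3 simultaneous equations (Gaussian elimination) gives:
  V_1 = 12 V, V_2 = 10.82 V, V_3 = 10.81 V
Part 1:
  Read off the nodal solution: V_1 = 12 V
Part 2:
  I_R2 = (V_1 - V_2)/R2 = (12 - 10.82)/8200 = 0.0001442 A
  Magnitude: I_R2 = 0.0001442 A
Part 3:
  I_R3 = (V_2 - V_3)/R3 = (10.82 - 10.81)/13 = 0.0001442 A
  P_R3 = I_R3² × R3 = (0.0001442)² × 13 = 0.0000002703 W

Final answers:
1. V_1 = 12 V
2. I_R2 = 0.0001442 A
3. P_R3 = 2.703e-07 W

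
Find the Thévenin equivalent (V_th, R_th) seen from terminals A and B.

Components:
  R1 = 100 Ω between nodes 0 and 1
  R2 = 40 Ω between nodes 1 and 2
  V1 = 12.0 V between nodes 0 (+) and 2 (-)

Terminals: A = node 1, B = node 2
Step 1 — V_th is the open-circuit voltage V_A - V_B (nothing connected across the terminals).
Nodal analysis, taking node 2 as the 0 V reference.
Source V1 fixes V_0 = 12 V.
KCL at each unknown node (sum of currents leaving = 0; resistances in Ω):
  Node 1: (V_1 - 12)/100 + (V_1 - 0)/40 = 0
Collecting terms: 0.035 × V_1 = 0.12  =>  V_1 = 3.429 V
V_th = V_1 - V_2 = 3.429 - 0 = 3.429 V
Step 2 — R_th: zero the source — replace V1 by a short circuit (node 2 merges into node 0) — and find the resistance seen between A (node 1) and B (node 0).
Reduce the network between node 1 (A) and node 0 (B) by series/parallel combination:
  Rp1 = R1 ‖ R2 (parallel, both between nodes 0 and 1) = 1/(1/100 + 1/40) = 28.57 Ω
R_th = 28.57 Ω

Final answer: V_th = 3.429 V, R_th = 28.57 Ω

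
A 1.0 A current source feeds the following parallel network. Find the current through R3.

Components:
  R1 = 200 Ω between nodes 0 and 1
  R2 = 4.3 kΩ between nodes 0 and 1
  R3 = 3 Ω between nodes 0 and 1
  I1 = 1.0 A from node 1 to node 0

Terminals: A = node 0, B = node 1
All resistors sit directly between nodes 0 and 1, so they are in parallel and share one voltage V; the full source current 1 A splits among them.
1/R_par = 1/200 + 1/4300 + 1/3 = 0.3386 S  =>  R_par = 2.954 Ω
V = I × R_par = 1 × 2.954 = 2.954 V
I_R3 = V/R3 = 2.954/3 = 0.9845 A

Final answer: 0.9845 A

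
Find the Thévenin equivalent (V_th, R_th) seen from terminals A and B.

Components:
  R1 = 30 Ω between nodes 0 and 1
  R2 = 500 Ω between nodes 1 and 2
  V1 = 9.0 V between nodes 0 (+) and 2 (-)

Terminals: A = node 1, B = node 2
Step 1 — V_th is the open-circuit voltage V_A - V_B (nothing connected across the terminals).
Nodal analysis, taking node 2 as the 0 V reference.
Source V1 fixes V_0 = 9 V.
KCL at each unknown node (sum of currents leaving = 0; resistances in Ω):
  Node 1: (V_1 - 9)/30 + (V_1 - 0)/500 = 0
Collecting terms: 0.03533 × V_1 = 0.3  =>  V_1 = 8.491 V
V_th = V_1 - V_2 = 8.491 - 0 = 8.491 V
Step 2 — R_th: zero the source — replace V1 by a short circuit (node 2 merges into node 0) — and find the resistance seen between A (node 1) and B (node 0).
Reduce the network between node 1 (A) and node 0 (B) by series/parallel combination:
  Rp1 = R1 ‖ R2 (parallel, both between nodes 0 and 1) = 1/(1/30 + 1/500) = 28.3 Ω
R_th = 28.3 Ω

Final answer: V_th = 8.491 V, R_th = 28.3 Ω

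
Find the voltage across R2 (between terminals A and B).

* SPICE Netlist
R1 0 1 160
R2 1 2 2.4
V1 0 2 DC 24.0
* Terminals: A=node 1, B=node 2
R1 and R2 are in series across V1 (node 0 → node 1 → node 2), and the output A–B is taken across R2, so this is a voltage divider.
Series current: I = V1/(R1 + R2) = 24/(160 + 2.4) = 24/162.4 = 0.1478 A
V_R2 = I × R2 = V1 × R2/(R1 + R2) = 24 × 2.4/162.4 = 0.3547 V

Final answer: 0.3547 V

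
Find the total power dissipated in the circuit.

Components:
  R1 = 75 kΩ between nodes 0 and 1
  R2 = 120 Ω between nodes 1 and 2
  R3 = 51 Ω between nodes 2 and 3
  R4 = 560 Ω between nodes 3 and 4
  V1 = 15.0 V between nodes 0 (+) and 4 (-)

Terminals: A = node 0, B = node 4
Nodal analysis, taking node 4 as the 0 V reference.
Source V1 fixes V_0 = 15 V.
KCL at each unknown node (sum of currents leaving = 0; resistances in Ω):
  Node 1: (V_1 - 15)/75000 + (V_1 - V_2)/120 = 0
  Node 2: (V_2 - V_1)/120 + (V_2 - V_3)/51 = 0
  Node 3: (V_3 - V_2)/51 + (V_3 - 0)/560 = 0
Collecting terms (coefficients in siemens):
  0.008347·V_1 - 0.008333·V_2 = 0.0002
  0.02794·V_2 - 0.008333·V_1 - 0.01961·V_3 = 0
  0.02139·V_3 - 0.01961·V_2 = 0
Solving these 3 simultaneous equations (Gaussian elimination) gives:
  V_1 = 0.1448 V, V_2 = 0.121 V, V_3 = 0.1109 V
Power in each resistor, P = (ΔV)²/R:
  P_R1 = (15 - 0.1448)²/75000 = 0.002942 W
  P_R2 = (0.1448 - 0.121)²/120 = 0.000004708 W
  P_R3 = (0.121 - 0.1109)²/51 = 0.000002001 W
  P_R4 = (0.1109 - 0)²/560 = 0.00002197 W
P_total = P_R1 + P_R2 + P_R3 + P_R4 = 0.002971 W

Final answer: 0.002971 W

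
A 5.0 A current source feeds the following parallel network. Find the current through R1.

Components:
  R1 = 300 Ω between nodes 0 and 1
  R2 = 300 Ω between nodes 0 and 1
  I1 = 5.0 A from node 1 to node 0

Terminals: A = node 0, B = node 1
All resistors sit directly between nodes 0 and 1, so they are in parallel and share one voltage V; the full source current 5 A splits among them.
1/R_par = 1/300 + 1/300 = 0.006667 S  =>  R_par = 150 Ω
V = I × R_par = 5 × 150 = 750 V
I_R1 = V/R1 = 750/300 = 2.5 A

Final answer: 2.5 A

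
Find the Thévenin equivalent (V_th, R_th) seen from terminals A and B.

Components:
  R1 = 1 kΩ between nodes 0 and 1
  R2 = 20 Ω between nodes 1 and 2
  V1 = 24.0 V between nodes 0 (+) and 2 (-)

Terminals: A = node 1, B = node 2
Step 1 — V_th is the open-circuit voltage V_A - V_B (nothing connected across the terminals).
Nodal analysis, taking node 2 as the 0 V reference.
Source V1 fixes V_0 = 24 V.
KCL at each unknown node (sum of currents leaving = 0; resistances in Ω):
  Node 1: (V_1 - 24)/1000 + (V_1 - 0)/20 = 0
Collecting terms: 0.051 × V_1 = 0.024  =>  V_1 = 0.4706 V
V_th = V_1 - V_2 = 0.4706 - 0 = 0.4706 V
Step 2 — R_th: zero the source — replace V1 by a short circuit (node 2 merges into node 0) — and find the resistance seen between A (node 1) and B (node 0).
Reduce the network between node 1 (A) and node 0 (B) by series/parallel combination:
  Rp1 = R1 ‖ R2 (parallel, both between nodes 0 and 1) = 1/(1/1000 + 1/20) = 19.61 Ω
R_th = 19.61 Ω

Final answer: V_th = 0.4706 V, R_th = 19.61 Ω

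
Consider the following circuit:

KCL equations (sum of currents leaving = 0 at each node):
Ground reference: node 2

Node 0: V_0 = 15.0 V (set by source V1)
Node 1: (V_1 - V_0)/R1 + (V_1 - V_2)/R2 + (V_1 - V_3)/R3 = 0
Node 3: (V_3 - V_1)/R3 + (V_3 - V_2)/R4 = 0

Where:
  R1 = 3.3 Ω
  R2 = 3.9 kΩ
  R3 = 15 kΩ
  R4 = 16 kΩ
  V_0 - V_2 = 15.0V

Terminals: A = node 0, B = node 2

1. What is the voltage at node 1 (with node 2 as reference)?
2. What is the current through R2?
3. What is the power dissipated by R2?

Nodal analysis, taking node 2 as the 0 V reference.
Source V1 fixes V_0 = 15 V.
KCL at each unknown node (sum of currents leaving = 0; resistances in Ω):
  Node 1: (V_1 - 15)/3.3 + (V_1 - 0)/3900 + (V_1 - V_3)/15000 = 0
  Node 3: (V_3 - V_1)/15000 + (V_3 - 0)/16000 = 0
Collecting terms (coefficients in siemens):
  0.3034·V_1 - 0.00006667·V_3 = 4.545
  0.0001292·V_3 - 0.00006667·V_1 = 0
Determinant D = (0.3034)(0.0001292) - (-0.00006667)(-0.00006667) = 0.00003918
V_1 = [(4.545)(0.0001292) - (-0.00006667)(0)]/D = 14.99 V
V_3 = [(0.3034)(0) - (4.545)(-0.00006667)]/D = 7.735 V
Part 1:
  Read off the nodal solution: V_1 = 14.99 V
Part 2:
  I_R2 = (V_1 - V_2)/R2 = (14.99 - 0)/3900 = 0.003842 A
  Magnitude: I_R2 = 0.003842 A
Part 3:
  I_R2 = (V_1 - V_2)/R2 = (14.99 - 0)/3900 = 0.003842 A
  P_R2 = I_R2² × R2 = (0.003842)² × 3900 = 0.05758 W

Final answers:
1. V_1 = 14.99 V
2. I_R2 = 0.003842 A
3. P_R2 = 0.05758 W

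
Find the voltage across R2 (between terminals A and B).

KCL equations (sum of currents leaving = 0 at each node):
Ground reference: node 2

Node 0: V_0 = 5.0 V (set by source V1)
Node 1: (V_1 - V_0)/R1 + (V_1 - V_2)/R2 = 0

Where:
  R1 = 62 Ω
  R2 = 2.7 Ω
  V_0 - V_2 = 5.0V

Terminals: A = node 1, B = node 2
R1 and R2 are in series across V1 (node 0 → node 1 → node 2), and the output A–B is taken across R2, so this is a voltage divider.
Series current: I = V1/(R1 + R2) = 5/(62 + 2.7) = 5/64.7 = 0.07728 A
V_R2 = I × R2 = V1 × R2/(R1 + R2) = 5 × 2.7/64.7 = 0.2087 V

Final answer: 0.2087 V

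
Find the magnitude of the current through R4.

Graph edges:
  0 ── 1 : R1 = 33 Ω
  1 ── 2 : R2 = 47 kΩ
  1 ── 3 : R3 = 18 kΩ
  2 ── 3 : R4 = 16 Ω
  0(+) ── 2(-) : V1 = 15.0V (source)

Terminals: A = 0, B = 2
Nodal analysis, taking node 2 as the 0 V reference.
Source V1 fixes V_0 = 15 V.
KCL at each unknown node (sum of currents leaving = 0; resistances in Ω):
  Node 1: (V_1 - 15)/33 + (V_1 - 0)/47000 + (V_1 - V_3)/18000 = 0
  Node 3: (V_3 - V_1)/18000 + (V_3 - 0)/16 = 0
Collecting terms (coefficients in siemens):
  0.03038·V_1 - 0.00005556·V_3 = 0.4545
  0.06256·V_3 - 0.00005556·V_1 = 0
Determinant D = (0.03038)(0.06256) - (-0.00005556)(-0.00005556) = 0.0019
V_1 = [(0.4545)(0.06256) - (-0.00005556)(0)]/D = 14.96 V
V_3 = [(0.03038)(0) - (0.4545)(-0.00005556)]/D = 0.01329 V
I_R4 = (V_2 - V_3)/R4 = (0 - 0.01329)/16 = -0.0008305 A
|I_R4| = 0.0008305 A

Final answer: |I_R4| = 0.0008305 A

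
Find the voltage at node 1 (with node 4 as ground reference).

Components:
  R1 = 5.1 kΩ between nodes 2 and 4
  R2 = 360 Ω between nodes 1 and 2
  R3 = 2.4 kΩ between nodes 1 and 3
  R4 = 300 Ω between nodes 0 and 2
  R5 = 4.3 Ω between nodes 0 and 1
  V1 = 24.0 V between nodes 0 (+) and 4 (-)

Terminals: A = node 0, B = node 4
Nodal analysis, taking node 4 as the 0 V reference.
Source V1 fixes V_0 = 24 V.
KCL at each unknown node (sum of currents leaving = 0; resistances in Ω):
  Node 1: (V_1 - V_2)/360 + (V_1 - V_3)/2400 + (V_1 - 24)/4.3 = 0
  Node 2: (V_2 - 0)/5100 + (V_2 - V_1)/360 + (V_2 - 24)/300 = 0
  Node 3: (V_3 - V_1)/2400 = 0
Collecting terms (coefficients in siemens):
  0.2358·V_1 - 0.002778·V_2 - 0.0004167·V_3 = 5.581
  0.006307·V_2 - 0.002778·V_1 = 0.08
  0.0004167·V_3 - 0.0004167·V_1 = 0
Solving these 3 simultaneous equations (Gaussian elimination) gives:
  V_1 = 23.99 V, V_2 = 23.25 V, V_3 = 23.99 V
The requested potential is V_1 = 23.99 V.

Final answer: V_1 = 23.99 V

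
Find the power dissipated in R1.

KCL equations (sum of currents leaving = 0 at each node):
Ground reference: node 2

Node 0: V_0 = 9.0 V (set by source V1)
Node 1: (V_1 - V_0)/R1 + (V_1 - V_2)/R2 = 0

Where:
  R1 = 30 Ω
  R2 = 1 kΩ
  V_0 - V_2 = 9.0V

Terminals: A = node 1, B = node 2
Nodal analysis, taking node 2 as the 0 V reference.
Source V1 fixes V_0 = 9 V.
KCL at each unknown node (sum of currents leaving = 0; resistances in Ω):
  Node 1: (V_1 - 9)/30 + (V_1 - 0)/1000 = 0
Collecting terms: 0.03433 × V_1 = 0.3  =>  V_1 = 8.738 V
I_R1 = (V_0 - V_1)/R1 = (9 - 8.738)/30 = 0.008738 A
P_R1 = I_R1² × R1 = (0.008738)² × 30 = 0.002291 W

Final answer: 0.002291 W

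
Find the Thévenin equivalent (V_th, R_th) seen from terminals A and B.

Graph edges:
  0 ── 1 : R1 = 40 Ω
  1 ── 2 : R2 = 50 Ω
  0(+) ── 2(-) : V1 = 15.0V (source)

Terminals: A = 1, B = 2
Step 1 — V_th is the open-circuit voltage V_A - V_B (nothing connected across the terminals).
Nodal analysis, taking node 2 as the 0 V reference.
Source V1 fixes V_0 = 15 V.
KCL at each unknown node (sum of currents leaving = 0; resistances in Ω):
  Node 1: (V_1 - 15)/40 + (V_1 - 0)/50 = 0
Collecting terms: 0.045 × V_1 = 0.375  =>  V_1 = 8.333 V
V_th = V_1 - V_2 = 8.333 - 0 = 8.333 V
Step 2 — R_th: zero the source — replace V1 by a short circuit (node 2 merges into node 0) — and find the resistance seen between A (node 1) and B (node 0).
Reduce the network between node 1 (A) and node 0 (B) by series/parallel combination:
  Rp1 = R1 ‖ R2 (parallel, both between nodes 0 and 1) = 1/(1/40 + 1/50) = 22.22 Ω
R_th = 22.22 Ω

Final answer: V_th = 8.333 V, R_th = 22.22 Ω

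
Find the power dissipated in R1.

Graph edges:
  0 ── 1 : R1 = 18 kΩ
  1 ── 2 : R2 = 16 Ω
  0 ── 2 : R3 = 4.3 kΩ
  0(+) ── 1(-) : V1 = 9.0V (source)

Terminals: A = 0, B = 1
Nodal analysis, taking node 1 as the 0 V reference.
Source V1 fixes V_0 = 9 V.
KCL at each unknown node (sum of currents leaving = 0; resistances in Ω):
  Node 2: (V_2 - 0)/16 + (V_2 - 9)/4300 = 0
Collecting terms: 0.06273 × V_2 = 0.002093  =>  V_2 = 0.03336 V
I_R1 = (V_0 - V_1)/R1 = (9 - 0)/18000 = 0.0005 A
P_R1 = I_R1² × R1 = (0.0005)² × 18000 = 0.0045 W

Final answer: 0.0045 W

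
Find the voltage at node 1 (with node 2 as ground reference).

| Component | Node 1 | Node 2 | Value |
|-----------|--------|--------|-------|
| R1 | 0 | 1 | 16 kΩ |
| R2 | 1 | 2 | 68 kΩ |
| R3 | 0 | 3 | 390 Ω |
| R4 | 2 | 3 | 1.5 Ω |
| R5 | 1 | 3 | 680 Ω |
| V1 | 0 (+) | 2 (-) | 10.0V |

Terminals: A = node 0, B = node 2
Nodal analysis, taking node 2 as the 0 V reference.
Source V1 fixes V_0 = 10 V.
KCL at each unknown node (sum of currents leaving = 0; resistances in Ω):
  Node 1: (V_1 - 10)/16000 + (V_1 - 0)/68000 + (V_1 - V_3)/680 = 0
  Node 3: (V_3 - 10)/390 + (V_3 - 0)/1.5 + (V_3 - V_1)/680 = 0
Collecting terms (coefficients in siemens):
  0.001548·V_1 - 0.001471·V_3 = 0.000625
  0.6707·V_3 - 0.001471·V_1 = 0.02564
Determinant D = (0.001548)(0.6707) - (-0.001471)(-0.001471) = 0.001036
V_1 = [(0.000625)(0.6707) - (-0.001471)(0.02564)]/D = 0.441 V
V_3 = [(0.001548)(0.02564) - (0.000625)(-0.001471)]/D = 0.0392 V
The requested potential is V_1 = 0.441 V.

Final answer: V_1 = 0.441 V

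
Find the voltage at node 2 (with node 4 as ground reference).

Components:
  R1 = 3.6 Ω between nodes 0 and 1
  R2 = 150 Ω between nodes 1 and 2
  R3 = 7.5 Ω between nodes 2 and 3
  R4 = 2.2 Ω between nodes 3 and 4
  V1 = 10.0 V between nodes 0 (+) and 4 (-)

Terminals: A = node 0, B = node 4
Nodal analysis, taking node 4 as the 0 V reference.
Source V1 fixes V_0 = 10 V.
KCL at each unknown node (sum of currents leaving = 0; resistances in Ω):
  Node 1: (V_1 - 10)/3.6 + (V_1 - V_2)/150 = 0
  Node 2: (V_2 - V_1)/150 + (V_2 - V_3)/7.5 = 0
  Node 3: (V_3 - V_2)/7.5 + (V_3 - 0)/2.2 = 0
Collecting terms (coefficients in siemens):
  0.2844·V_1 - 0.006667·V_2 = 2.778
  0.14·V_2 - 0.006667·V_1 - 0.1333·V_3 = 0
  0.5879·V_3 - 0.1333·V_2 = 0
Solving these 3 simultaneous equations (Gaussian elimination) gives:
  V_1 = 9.78 V, V_2 = 0.594 V, V_3 = 0.1347 V
The requested potential is V_2 = 0.594 V.

Final answer: V_2 = 0.594 V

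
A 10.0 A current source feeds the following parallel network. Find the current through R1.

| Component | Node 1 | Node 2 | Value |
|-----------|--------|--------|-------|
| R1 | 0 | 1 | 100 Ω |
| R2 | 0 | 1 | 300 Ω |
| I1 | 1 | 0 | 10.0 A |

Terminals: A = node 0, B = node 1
All resistors sit directly between nodes 0 and 1, so they are in parallel and share one voltage V; the full source current 10 A splits among them.
1/R_par = 1/100 + 1/300 = 0.01333 S  =>  R_par = 75 Ω
V = I × R_par = 10 × 75 = 750 V
I_R1 = V/R1 = 750/100 = 7.5 A

Final answer: 7.5 A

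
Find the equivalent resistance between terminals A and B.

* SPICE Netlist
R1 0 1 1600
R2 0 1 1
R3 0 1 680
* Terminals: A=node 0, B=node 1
Reduce the network between node 0 (A) and node 1 (B) by series/parallel combination:
  Rp1 = R1 ‖ R2 ‖ R3 (parallel, all between nodes 0 and 1) = 1/(1/1600 + 1/1 + 1/680) = 0.9979 Ω
R_eq = 0.9979 Ω

Final answer: 0.9979 Ω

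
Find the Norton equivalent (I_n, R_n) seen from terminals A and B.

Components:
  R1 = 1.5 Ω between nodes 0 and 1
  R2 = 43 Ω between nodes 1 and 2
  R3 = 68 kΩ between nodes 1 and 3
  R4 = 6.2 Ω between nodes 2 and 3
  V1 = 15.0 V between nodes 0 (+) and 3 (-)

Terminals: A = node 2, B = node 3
Find the Thévenin equivalent first; then I_n = V_th/R_th and R_n = R_th.
Step 1 — V_th is the open-circuit voltage V_A - V_B (nothing connected across the terminals).
Nodal analysis, taking node 3 as the 0 V reference.
Source V1 fixes V_0 = 15 V.
KCL at each unknown node (sum of currents leaving = 0; resistances in Ω):
  Node 1: (V_1 - 15)/1.5 + (V_1 - V_2)/43 + (V_1 - 0)/68000 = 0
  Node 2: (V_2 - V_1)/43 + (V_2 - 0)/6.2 = 0
Collecting terms (coefficients in siemens):
  0.6899·V_1 - 0.02326·V_2 = 10
  0.1845·V_2 - 0.02326·V_1 = 0
Determinant D = (0.6899)(0.1845) - (-0.02326)(-0.02326) = 0.1268
V_1 = [(10)(0.1845) - (-0.02326)(0)]/D = 14.56 V
V_2 = [(0.6899)(0) - (10)(-0.02326)]/D = 1.834 V
V_th = V_2 - V_3 = 1.834 - 0 = 1.834 V
Step 2 — R_th: zero the source — replace V1 by a short circuit (node 3 merges into node 0) — and find the resistance seen between A (node 2) and B (node 0).
Reduce the network between node 2 (A) and node 0 (B) by series/parallel combination:
  Rp1 = R1 ‖ R3 (parallel, both between nodes 0 and 1) = 1/(1/1.5 + 1/68000) = 1.5 Ω
  Rs1 = R2 + Rp1 (series, joined only at node 1) = 43 + 1.5 = 44.5 Ω
  Rp2 = R4 ‖ Rs1 (parallel, both between nodes 0 and 2) = 1/(1/6.2 + 1/44.5) = 5.442 Ω
R_th = 5.442 Ω
I_n = V_th/R_th = 1.834/5.442 = 0.3371 A, and R_n = R_th = 5.442 Ω

Final answer: I_n = 0.3371 A, R_n = 5.442 Ω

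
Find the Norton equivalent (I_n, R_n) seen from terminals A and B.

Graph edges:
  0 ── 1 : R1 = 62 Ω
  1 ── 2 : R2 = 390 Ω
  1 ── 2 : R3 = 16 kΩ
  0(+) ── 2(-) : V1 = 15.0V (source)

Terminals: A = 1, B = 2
Find the Thévenin equivalent first; then I_n = V_th/R_th and R_n = R_th.
Step 1 — V_th is the open-circuit voltage V_A - V_B (nothing connected across the terminals).
Nodal analysis, taking node 2 as the 0 V reference.
Source V1 fixes V_0 = 15 V.
KCL at each unknown node (sum of currents leaving = 0; resistances in Ω):
  Node 1: (V_1 - 15)/62 + (V_1 - 0)/390 + (V_1 - 0)/16000 = 0
Collecting terms: 0.01876 × V_1 = 0.2419  =>  V_1 = 12.9 V
V_th = V_1 - V_2 = 12.9 - 0 = 12.9 V
Step 2 — R_th: zero the source — replace V1 by a short circuit (node 2 merges into node 0) — and find the resistance seen between A (node 1) and B (node 0).
Reduce the network between node 1 (A) and node 0 (B) by series/parallel combination:
  Rp1 = R1 ‖ R2 ‖ R3 (parallel, all between nodes 0 and 1) = 1/(1/62 + 1/390 + 1/16000) = 53.32 Ω
R_th = 53.32 Ω
I_n = V_th/R_th = 12.9/53.32 = 0.2419 A, and R_n = R_th = 53.32 Ω

Final answer: I_n = 0.2419 A, R_n = 53.32 Ω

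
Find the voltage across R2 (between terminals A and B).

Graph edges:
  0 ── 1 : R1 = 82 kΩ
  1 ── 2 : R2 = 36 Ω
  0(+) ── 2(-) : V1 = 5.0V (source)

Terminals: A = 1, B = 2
R1 and R2 are in series across V1 (node 0 → node 1 → node 2), and the output A–B is taken across R2, so this is a voltage divider.
Series current: I = V1/(R1 + R2) = 5/(82000 + 36) = 5/82040 = 0.00006095 A
V_R2 = I × R2 = V1 × R2/(R1 + R2) = 5 × 36/82040 = 0.002194 V

Final answer: 0.002194 V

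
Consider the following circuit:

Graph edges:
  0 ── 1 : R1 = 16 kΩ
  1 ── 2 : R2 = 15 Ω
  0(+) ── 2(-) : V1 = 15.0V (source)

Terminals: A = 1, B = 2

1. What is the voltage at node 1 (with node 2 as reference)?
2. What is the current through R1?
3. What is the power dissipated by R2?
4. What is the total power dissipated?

Nodal analysis, taking node 2 as the 0 V reference.
Source V1 fixes V_0 = 15 V.
KCL at each unknown node (sum of currents leaving = 0; resistances in Ω):
  Node 1: (V_1 - 15)/16000 + (V_1 - 0)/15 = 0
Collecting terms: 0.06673 × V_1 = 0.0009375  =>  V_1 = 0.01405 V
Part 1:
  Read off the nodal solution: V_1 = 0.01405 V
Part 2:
  I_R1 = (V_0 - V_1)/R1 = (15 - 0.01405)/16000 = 0.0009366 A
  Magnitude: I_R1 = 0.0009366 A
Part 3:
  I_R2 = (V_1 - V_2)/R2 = (0.01405 - 0)/15 = 0.0009366 A
  P_R2 = I_R2² × R2 = (0.0009366)² × 15 = 0.00001316 W
Part 4:
  Power in each resistor, P = (ΔV)²/R:
    P_R1 = (15 - 0.01405)²/16000 = 0.01404 W
    P_R2 = (0.01405 - 0)²/15 = 0.00001316 W
  P_total = P_R1 + P_R2 = 0.01405 W

Final answers:
1. V_1 = 0.01405 V
2. I_R1 = 0.0009366 A
3. P_R2 = 1.316e-05 W
4. P_total = 0.01405 W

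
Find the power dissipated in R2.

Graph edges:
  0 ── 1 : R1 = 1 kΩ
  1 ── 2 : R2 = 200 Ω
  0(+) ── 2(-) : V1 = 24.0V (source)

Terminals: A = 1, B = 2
Nodal analysis, taking node 2 as the 0 V reference.
Source V1 fixes V_0 = 24 V.
KCL at each unknown node (sum of currents leaving = 0; resistances in Ω):
  Node 1: (V_1 - 24)/1000 + (V_1 - 0)/200 = 0
Collecting terms: 0.006 × V_1 = 0.024  =>  V_1 = 4 V
I_R2 = (V_1 - V_2)/R2 = (4 - 0)/200 = 0.02 A
P_R2 = I_R2² × R2 = (0.02)² × 200 = 0.08 W

Final answer: 0.08 W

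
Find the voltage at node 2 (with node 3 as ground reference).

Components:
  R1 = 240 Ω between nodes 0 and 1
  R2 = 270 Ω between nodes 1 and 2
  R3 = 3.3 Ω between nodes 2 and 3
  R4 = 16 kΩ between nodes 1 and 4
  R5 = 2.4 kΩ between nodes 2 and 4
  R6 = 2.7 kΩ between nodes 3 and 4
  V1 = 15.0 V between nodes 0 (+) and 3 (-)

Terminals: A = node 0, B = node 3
Nodal analysis, taking node 3 as the 0 V reference.
Source V1 fixes V_0 = 15 V.
KCL at each unknown node (sum of currents leaving = 0; resistances in Ω):
  Node 1: (V_1 - 15)/240 + (V_1 - V_2)/270 + (V_1 - V_4)/16000 = 0
  Node 2: (V_2 - V_1)/270 + (V_2 - 0)/3.3 + (V_2 - V_4)/2400 = 0
  Node 4: (V_4 - V_1)/16000 + (V_4 - V_2)/2400 + (V_4 - 0)/2700 = 0
Collecting terms (coefficients in siemens):
  0.007933·V_1 - 0.003704·V_2 - 0.0000625·V_4 = 0.0625
  0.3072·V_2 - 0.003704·V_1 - 0.0004167·V_4 = 0
  0.0008495·V_4 - 0.0000625·V_1 - 0.0004167·V_2 = 0
Solving these 3 simultaneous equations (Gaussian elimination) gives:
  V_1 = 7.929 V, V_2 = 0.09646 V, V_4 = 0.6306 V
The requested potential is V_2 = 0.09646 V.

Final answer: V_2 = 0.09646 V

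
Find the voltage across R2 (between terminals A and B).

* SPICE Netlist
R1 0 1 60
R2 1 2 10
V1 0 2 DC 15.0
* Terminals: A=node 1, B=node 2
R1 and R2 are in series across V1 (node 0 → node 1 → node 2), and the output A–B is taken across R2, so this is a voltage divider.
Series current: I = V1/(R1 + R2) = 15/(60 + 10) = 15/70 = 0.2143 A
V_R2 = I × R2 = V1 × R2/(R1 + R2) = 15 × 10/70 = 2.143 V

Final answer: 2.143 V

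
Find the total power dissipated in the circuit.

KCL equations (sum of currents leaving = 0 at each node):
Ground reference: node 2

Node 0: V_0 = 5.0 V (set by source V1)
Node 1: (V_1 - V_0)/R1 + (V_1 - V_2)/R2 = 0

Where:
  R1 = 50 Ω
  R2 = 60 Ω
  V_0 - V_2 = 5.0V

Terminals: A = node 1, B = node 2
Nodal analysis, taking node 2 as the 0 V reference.
Source V1 fixes V_0 = 5 V.
KCL at each unknown node (sum of currents leaving = 0; resistances in Ω):
  Node 1: (V_1 - 5)/50 + (V_1 - 0)/60 = 0
Collecting terms: 0.03667 × V_1 = 0.1  =>  V_1 = 2.727 V
Power in each resistor, P = (ΔV)²/R:
  P_R1 = (5 - 2.727)²/50 = 0.1033 W
  P_R2 = (2.727 - 0)²/60 = 0.124 W
P_total = P_R1 + P_R2 = 0.2273 W

Final answer: 0.2273 W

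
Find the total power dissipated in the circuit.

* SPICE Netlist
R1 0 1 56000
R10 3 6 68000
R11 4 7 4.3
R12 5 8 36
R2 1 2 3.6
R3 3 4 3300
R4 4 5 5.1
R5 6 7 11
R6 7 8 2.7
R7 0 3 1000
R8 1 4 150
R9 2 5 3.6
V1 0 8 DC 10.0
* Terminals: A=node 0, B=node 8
Nodal analysis, taking node 8 as the 0 V reference.
Source V1 fixes V_0 = 10 V.
KCL at each unknown node (sum of currents leaving = 0; resistances in Ω):
  Node 1: (V_1 - 10)/56000 + (V_1 - V_2)/3.6 + (V_1 - V_4)/150 = 0
  Node 2: (V_2 - V_1)/3.6 + (V_2 - V_5)/3.6 = 0
  Node 3: (V_3 - V_4)/3300 + (V_3 - 10)/1000 + (V_3 - V_6)/68000 = 0
  Node 4: (V_4 - V_3)/3300 + (V_4 - V_5)/5.1 + (V_4 - V_1)/150 + (V_4 - V_7)/4.3 = 0
  Node 5: (V_5 - V_4)/5.1 + (V_5 - V_2)/3.6 + (V_5 - 0)/36 = 0
  Node 6: (V_6 - V_7)/11 + (V_6 - V_3)/68000 = 0
  Node 7: (V_7 - V_6)/11 + (V_7 - 0)/2.7 + (V_7 - V_4)/4.3 = 0
Collecting terms (coefficients in siemens):
  0.2845·V_1 - 0.2778·V_2 - 0.006667·V_4 = 0.0001786
  0.5556·V_2 - 0.2778·V_1 - 0.2778·V_5 = 0
  0.001318·V_3 - 0.000303·V_4 - 0.00001471·V_6 = 0.01
  0.4356·V_4 - 0.006667·V_1 - 0.000303·V_3 - 0.1961·V_5 - 0.2326·V_7 = 0
  0.5016·V_5 - 0.2778·V_2 - 0.1961·V_4 = 0
  0.09092·V_6 - 0.00001471·V_3 - 0.09091·V_7 = 0
  0.6938·V_7 - 0.2326·V_4 - 0.09091·V_6 = 0
Solving these 7 simultaneous equations (Gaussian elimination) gives:
  V_1 = 0.01514 V, V_2 = 0.0145 V, V_3 = 7.592 V, V_4 = 0.01493 V
  V_5 = 0.01386 V, V_6 = 0.007169 V, V_7 = 0.005942 V
Power in each resistor, P = (ΔV)²/R:
  P_R1 = (10 - 0.01514)²/56000 = 0.00178 W
  P_R2 = (0.01514 - 0.0145)²/3.6 = 0.0000001126 W
  P_R3 = (7.592 - 0.01493)²/3300 = 0.0174 W
  P_R4 = (0.01493 - 0.01386)²/5.1 = 0.0000002211 W
  P_R5 = (0.007169 - 0.005942)²/11 = 0.0000001369 W
  P_R6 = (0.005942 - 0)²/2.7 = 0.00001308 W
  P_R7 = (10 - 7.592)²/1000 = 0.005797 W
  P_R8 = (0.01514 - 0.01493)²/150 = 0.0000000002985 W
  P_R9 = (0.0145 - 0.01386)²/3.6 = 0.0000001126 W
  P_R10 = (7.592 - 0.007169)²/68000 = 0.0008461 W
  P_R11 = (0.01493 - 0.005942)²/4.3 = 0.00001877 W
  P_R12 = (0.01386 - 0)²/36 = 0.00000534 W
P_total = P_R1 + P_R2 + P_R3 + P_R4 + P_R5 + P_R6 + P_R7 + P_R8 + P_R9 + P_R10 + P_R11 + P_R12 = 0.02586 W

Final answer: 0.02586 W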